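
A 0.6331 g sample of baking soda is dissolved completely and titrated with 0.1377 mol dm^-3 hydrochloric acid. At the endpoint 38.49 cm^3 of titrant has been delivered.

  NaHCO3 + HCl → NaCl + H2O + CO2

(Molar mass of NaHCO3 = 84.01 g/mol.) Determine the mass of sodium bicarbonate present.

n(HCl) = 0.03849 L × 0.1377 mol/L = 5.300 × 10^-3 mol
n(NaHCO3) = 5.300 × 10^-3 mol (1:1 ratio)
mass of NaHCO3 = 5.300 × 10^-3 × 84.01 g/mol = 0.4453 g

0.4453 g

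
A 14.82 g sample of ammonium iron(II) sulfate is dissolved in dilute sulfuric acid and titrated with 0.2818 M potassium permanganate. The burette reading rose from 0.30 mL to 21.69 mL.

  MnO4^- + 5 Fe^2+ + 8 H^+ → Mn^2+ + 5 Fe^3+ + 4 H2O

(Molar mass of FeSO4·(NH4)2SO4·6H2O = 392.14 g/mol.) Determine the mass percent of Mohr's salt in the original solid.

79.75 %

n(KMnO4) = 0.02139 L × 0.2818 mol/L = 6.028 × 10^-3 mol
From the 5:1 ratio, n(FeSO4·(NH4)2SO4·6H2O) = 5/1 × 6.028 × 10^-3 = 0.03014 mol
mass of FeSO4·(NH4)2SO4·6H2O = 0.03014 × 392.14 g/mol = 11.82 g
% FeSO4·(NH4)2SO4·6H2O = 11.82 / 14.82 × 100 = 79.75 %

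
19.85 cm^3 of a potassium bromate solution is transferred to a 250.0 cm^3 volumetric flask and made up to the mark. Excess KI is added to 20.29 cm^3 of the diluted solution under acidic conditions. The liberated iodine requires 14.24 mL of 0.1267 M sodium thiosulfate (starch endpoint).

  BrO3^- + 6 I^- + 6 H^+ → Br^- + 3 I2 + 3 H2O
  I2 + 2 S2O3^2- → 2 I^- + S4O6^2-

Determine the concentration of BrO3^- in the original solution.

n(S2O3^2-) = 0.01424 × 0.1267 = 1.804 × 10^-3 mol
n(I2) = n(S2O3^2-)/2 = 9.021 × 10^-4 mol
From the 1:3 ratio, n(BrO3^-) in the aliquot = 1/3 × 9.021 × 10^-4 = 3.007 × 10^-4 mol
[BrO3^-]_dilute = 3.007 × 10^-4 / 0.02029 = 0.01482 mol/L
[BrO3^-]_original = 0.01482 × 250.0/19.85 = 0.1867 mol/L

0.1867 M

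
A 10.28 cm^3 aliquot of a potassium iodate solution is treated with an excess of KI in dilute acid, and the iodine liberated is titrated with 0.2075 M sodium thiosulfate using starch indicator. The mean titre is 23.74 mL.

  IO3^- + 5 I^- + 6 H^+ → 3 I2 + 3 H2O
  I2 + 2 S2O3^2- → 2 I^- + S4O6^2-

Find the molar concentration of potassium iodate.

0.07986 M

n(S2O3^2-) = 0.02374 × 0.2075 = 4.926 × 10^-3 mol
n(I2) = n(S2O3^2-)/2 = 2.463 × 10^-3 mol
From the 1:3 ratio, n(IO3^-) in the aliquot = 1/3 × 2.463 × 10^-3 = 8.210 × 10^-4 mol
[IO3^-] = 8.210 × 10^-4 / 0.01028 = 0.07986 mol/L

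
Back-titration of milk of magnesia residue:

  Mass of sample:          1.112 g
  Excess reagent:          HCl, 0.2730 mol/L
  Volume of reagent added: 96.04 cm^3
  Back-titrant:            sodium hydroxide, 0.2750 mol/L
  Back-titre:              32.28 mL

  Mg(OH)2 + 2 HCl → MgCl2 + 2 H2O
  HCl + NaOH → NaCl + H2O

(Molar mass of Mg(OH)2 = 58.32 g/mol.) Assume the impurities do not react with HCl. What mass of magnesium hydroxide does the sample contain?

0.5057 g

n(HCl) added = 0.09604 × 0.2730 = 0.02622 mol
n(NaOH) used in back-titration = 0.03228 × 0.2750 = 8.877 × 10^-3 mol
n(HCl) left over = 8.877 × 10^-3 mol (1:1 ratio)
n(HCl) consumed by analyte = 0.02622 − 8.877 × 10^-3 = 0.01734 mol
From the 1:2 ratio, n(Mg(OH)2) = 1/2 × 0.01734 = 8.671 × 10^-3 mol
mass of Mg(OH)2 = 8.671 × 10^-3 × 58.32 = 0.5057 g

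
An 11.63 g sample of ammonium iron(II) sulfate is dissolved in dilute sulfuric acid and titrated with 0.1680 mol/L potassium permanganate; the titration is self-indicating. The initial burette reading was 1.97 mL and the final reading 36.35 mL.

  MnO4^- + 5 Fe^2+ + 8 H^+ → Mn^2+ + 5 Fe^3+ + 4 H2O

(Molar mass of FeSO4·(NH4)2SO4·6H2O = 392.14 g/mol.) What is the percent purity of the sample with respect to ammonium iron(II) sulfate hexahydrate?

97.37 %

n(KMnO4) = 0.03438 L × 0.1680 mol/L = 5.776 × 10^-3 mol
From the 5:1 ratio, n(FeSO4·(NH4)2SO4·6H2O) = 5/1 × 5.776 × 10^-3 = 0.02888 mol
mass of FeSO4·(NH4)2SO4·6H2O = 0.02888 × 392.14 g/mol = 11.32 g
% FeSO4·(NH4)2SO4·6H2O = 11.32 / 11.63 × 100 = 97.37 %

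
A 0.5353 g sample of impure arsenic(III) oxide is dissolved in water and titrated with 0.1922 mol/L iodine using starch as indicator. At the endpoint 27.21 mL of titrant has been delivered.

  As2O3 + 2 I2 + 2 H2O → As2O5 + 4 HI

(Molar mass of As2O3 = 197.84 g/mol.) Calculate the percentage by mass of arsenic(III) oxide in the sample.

n(I2) = 0.02721 L × 0.1922 mol/L = 5.230 × 10^-3 mol
From the 1:2 ratio, n(As2O3) = 1/2 × 5.230 × 10^-3 = 2.615 × 10^-3 mol
mass of As2O3 = 2.615 × 10^-3 × 197.84 g/mol = 0.5173 g
% As2O3 = 0.5173 / 0.5353 × 100 = 96.64 %

96.64 %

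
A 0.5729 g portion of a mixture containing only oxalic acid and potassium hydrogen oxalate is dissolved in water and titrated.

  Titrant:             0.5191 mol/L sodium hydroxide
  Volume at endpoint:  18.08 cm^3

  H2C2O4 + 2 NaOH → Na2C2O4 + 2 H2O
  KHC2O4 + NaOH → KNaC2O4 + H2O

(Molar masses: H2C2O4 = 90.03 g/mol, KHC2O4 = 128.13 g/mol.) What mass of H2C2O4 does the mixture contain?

0.3410 g

n(NaOH) = 0.01808 × 0.5191 = 9.385 × 10^-3 mol
Let x = n(H2C2O4), y = n(KHC2O4).
Titrant: 2x + 1y = 9.385 × 10^-3;  mass: 90.03x + 128.13y = 0.5729
Solving, x = 3.788 × 10^-3 mol, y = 1.810 × 10^-3 mol
mass of H2C2O4 = 3.788 × 10^-3 × 90.03 = 0.3410 g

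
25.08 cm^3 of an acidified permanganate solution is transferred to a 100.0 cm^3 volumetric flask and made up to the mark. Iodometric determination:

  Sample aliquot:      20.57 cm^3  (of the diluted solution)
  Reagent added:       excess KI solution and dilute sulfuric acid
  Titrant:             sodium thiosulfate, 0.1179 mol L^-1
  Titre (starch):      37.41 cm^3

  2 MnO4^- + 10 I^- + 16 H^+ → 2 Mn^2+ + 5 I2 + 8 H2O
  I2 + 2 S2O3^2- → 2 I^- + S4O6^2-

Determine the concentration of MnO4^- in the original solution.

0.1710 mol/L

n(S2O3^2-) = 0.03741 × 0.1179 = 4.411 × 10^-3 mol
n(I2) = n(S2O3^2-)/2 = 2.205 × 10^-3 mol
From the 2:5 ratio, n(MnO4^-) in the aliquot = 2/5 × 2.205 × 10^-3 = 8.821 × 10^-4 mol
[MnO4^-]_dilute = 8.821 × 10^-4 / 0.02057 = 0.04288 mol/L
[MnO4^-]_original = 0.04288 × 100.0/25.08 = 0.1710 mol/L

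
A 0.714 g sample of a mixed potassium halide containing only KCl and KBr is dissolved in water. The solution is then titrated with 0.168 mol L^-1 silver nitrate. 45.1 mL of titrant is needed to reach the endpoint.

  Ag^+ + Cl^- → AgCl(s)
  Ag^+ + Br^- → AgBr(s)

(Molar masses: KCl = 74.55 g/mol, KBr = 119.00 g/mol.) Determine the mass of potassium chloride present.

n(AgNO3) = 0.0451 × 0.168 = 7.58 × 10^-3 mol
Let x = n(KCl), y = n(KBr).
Titrant: 1x + 1y = 7.58 × 10^-3;  mass: 74.55x + 119.00y = 0.714
Solving, x = 4.22 × 10^-3 mol, y = 3.36 × 10^-3 mol
mass of KCl = 4.22 × 10^-3 × 74.55 = 0.315 g

0.315 g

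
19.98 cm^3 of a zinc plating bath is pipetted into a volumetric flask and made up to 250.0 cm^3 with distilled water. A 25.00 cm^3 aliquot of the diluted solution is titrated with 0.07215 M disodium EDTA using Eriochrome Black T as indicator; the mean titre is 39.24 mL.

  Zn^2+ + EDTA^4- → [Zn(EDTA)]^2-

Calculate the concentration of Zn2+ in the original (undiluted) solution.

n(EDTA) = 0.03924 × 0.07215 = 2.831 × 10^-3 mol
n(Zn2+) in the aliquot = 2.831 × 10^-3 mol (1:1 ratio)
[Zn2+]_dilute = 2.831 × 10^-3 / 0.02500 = 0.1132 mol/L
Dilution factor = 250.0 / 19.98 = 12.51
[Zn2+]_stock = 0.1132 × 12.51 = 1.417 mol/L

1.417 M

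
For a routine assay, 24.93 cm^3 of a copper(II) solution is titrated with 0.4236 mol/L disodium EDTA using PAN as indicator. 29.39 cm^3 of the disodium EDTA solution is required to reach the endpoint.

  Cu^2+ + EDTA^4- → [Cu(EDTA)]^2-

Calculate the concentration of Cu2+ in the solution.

0.4994 mol/L

n(EDTA) = 0.02939 L × 0.4236 mol/L = 0.01245 mol
n(Cu2+) = 0.01245 mol (1:1 mole ratio)
[Cu2+] = 0.01245 mol / 0.02493 L = 0.4994 mol/L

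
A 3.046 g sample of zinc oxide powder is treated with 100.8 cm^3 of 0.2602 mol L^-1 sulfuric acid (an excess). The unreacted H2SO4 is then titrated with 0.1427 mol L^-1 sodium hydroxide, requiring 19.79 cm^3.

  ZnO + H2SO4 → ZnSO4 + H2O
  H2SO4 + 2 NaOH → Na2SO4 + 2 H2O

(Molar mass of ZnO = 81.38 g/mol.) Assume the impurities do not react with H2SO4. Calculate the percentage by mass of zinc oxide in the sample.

n(H2SO4) added = 0.1008 × 0.2602 = 0.02623 mol
n(NaOH) used in back-titration = 0.01979 × 0.1427 = 2.824 × 10^-3 mol
From the 1:2 ratio, n(H2SO4) left over = 1/2 × 2.824 × 10^-3 = 1.412 × 10^-3 mol
n(H2SO4) consumed by analyte = 0.02623 − 1.412 × 10^-3 = 0.02482 mol
n(ZnO) = 0.02482 mol (1:1 ratio)
mass of ZnO = 0.02482 × 81.38 = 2.020 g
% ZnO = 2.020 / 3.046 × 100 = 66.30 %

66.30 %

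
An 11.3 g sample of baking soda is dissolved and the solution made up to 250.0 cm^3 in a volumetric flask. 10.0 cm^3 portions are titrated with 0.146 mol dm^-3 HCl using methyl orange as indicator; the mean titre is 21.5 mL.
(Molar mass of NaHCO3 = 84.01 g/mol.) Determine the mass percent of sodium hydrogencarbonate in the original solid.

58.3 %

NaHCO3 + HCl → NaCl + H2O + CO2
n(HCl) per titration = 0.0215 × 0.146 = 3.14 × 10^-3 mol
n(NaHCO3) in each aliquot = 3.14 × 10^-3 mol (1:1 ratio)
n(NaHCO3) in the whole flask = 3.14 × 10^-3 × 250.0/10.0 = 0.0785 mol
mass of NaHCO3 = 0.0785 × 84.01 = 6.59 g
% NaHCO3 = 6.59 / 11.3 × 100 = 58.3 %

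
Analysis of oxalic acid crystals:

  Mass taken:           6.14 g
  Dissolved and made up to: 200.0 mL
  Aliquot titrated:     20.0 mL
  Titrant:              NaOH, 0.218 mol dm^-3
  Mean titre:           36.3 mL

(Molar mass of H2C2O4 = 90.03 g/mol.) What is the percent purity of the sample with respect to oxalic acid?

58.0 %

H2C2O4 + 2 NaOH → Na2C2O4 + 2 H2O
n(NaOH) per titration = 0.0363 × 0.218 = 7.91 × 10^-3 mol
From the 1:2 ratio, n(H2C2O4) in each aliquot = 1/2 × 7.91 × 10^-3 = 3.96 × 10^-3 mol
n(H2C2O4) in the whole flask = 3.96 × 10^-3 × 200.0/20.0 = 0.0396 mol
mass of H2C2O4 = 0.0396 × 90.03 = 3.56 g
% H2C2O4 = 3.56 / 6.14 × 100 = 58.0 %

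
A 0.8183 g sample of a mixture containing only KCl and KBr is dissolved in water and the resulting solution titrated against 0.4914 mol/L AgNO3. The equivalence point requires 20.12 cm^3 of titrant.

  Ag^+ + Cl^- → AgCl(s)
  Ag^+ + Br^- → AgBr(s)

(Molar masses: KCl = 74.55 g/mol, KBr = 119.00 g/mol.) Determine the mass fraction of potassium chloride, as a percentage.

73.43 %

n(AgNO3) = 0.02012 × 0.4914 = 9.887 × 10^-3 mol
Let x = n(KCl), y = n(KBr).
Titrant: 1x + 1y = 9.887 × 10^-3;  mass: 74.55x + 119.00y = 0.8183
Solving, x = 8.060 × 10^-3 mol, y = 1.827 × 10^-3 mol
mass of KCl = 8.060 × 10^-3 × 74.55 = 0.6008 g
% KCl = 0.6008 / 0.8183 × 100 = 73.43 %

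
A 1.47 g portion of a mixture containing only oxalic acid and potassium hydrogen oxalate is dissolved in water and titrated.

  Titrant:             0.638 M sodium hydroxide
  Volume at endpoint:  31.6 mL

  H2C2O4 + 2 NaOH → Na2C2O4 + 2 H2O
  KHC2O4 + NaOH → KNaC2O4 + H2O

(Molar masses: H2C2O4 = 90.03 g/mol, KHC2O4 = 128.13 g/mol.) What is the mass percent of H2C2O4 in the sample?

n(NaOH) = 0.0316 × 0.638 = 0.0202 mol
Let x = n(H2C2O4), y = n(KHC2O4).
Titrant: 2x + 1y = 0.0202;  mass: 90.03x + 128.13y = 1.47
Solving, x = 6.70 × 10^-3 mol, y = 6.77 × 10^-3 mol
mass of H2C2O4 = 6.70 × 10^-3 × 90.03 = 0.603 g
% H2C2O4 = 0.603 / 1.47 × 100 = 41.0 %

41.0 %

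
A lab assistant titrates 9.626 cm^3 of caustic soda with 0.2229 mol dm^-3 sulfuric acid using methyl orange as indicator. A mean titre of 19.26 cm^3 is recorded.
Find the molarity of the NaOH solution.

0.8920 mol/L

2 NaOH + H2SO4 → Na2SO4 + 2 H2O
n(H2SO4) = 0.01926 L × 0.2229 mol/L = 4.293 × 10^-3 mol
From the 2:1 mole ratio, n(NaOH) = 2/1 × 4.293 × 10^-3 = 8.586 × 10^-3 mol
[NaOH] = 8.586 × 10^-3 mol / 0.009626 L = 0.8920 mol/L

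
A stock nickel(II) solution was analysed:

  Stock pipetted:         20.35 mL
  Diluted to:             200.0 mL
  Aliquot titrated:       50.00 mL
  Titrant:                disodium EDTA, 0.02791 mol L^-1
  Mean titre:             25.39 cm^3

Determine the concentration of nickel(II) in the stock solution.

0.1393 mol/L

Ni^2+ + EDTA^4- → [Ni(EDTA)]^2-
n(EDTA) = 0.02539 × 0.02791 = 7.086 × 10^-4 mol
n(Ni2+) in the aliquot = 7.086 × 10^-4 mol (1:1 ratio)
[Ni2+]_dilute = 7.086 × 10^-4 / 0.05000 = 0.01417 mol/L
Dilution factor = 200.0 / 20.35 = 9.828
[Ni2+]_stock = 0.01417 × 9.828 = 0.1393 mol/L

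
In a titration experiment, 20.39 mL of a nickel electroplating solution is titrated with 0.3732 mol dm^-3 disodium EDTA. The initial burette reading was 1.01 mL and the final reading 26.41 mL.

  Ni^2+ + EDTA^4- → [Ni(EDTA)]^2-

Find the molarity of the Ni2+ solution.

n(EDTA) = 0.02540 L × 0.3732 mol/L = 9.479 × 10^-3 mol
n(Ni2+) = 9.479 × 10^-3 mol (1:1 mole ratio)
[Ni2+] = 9.479 × 10^-3 mol / 0.02039 L = 0.4649 mol/L

0.4649 mol/L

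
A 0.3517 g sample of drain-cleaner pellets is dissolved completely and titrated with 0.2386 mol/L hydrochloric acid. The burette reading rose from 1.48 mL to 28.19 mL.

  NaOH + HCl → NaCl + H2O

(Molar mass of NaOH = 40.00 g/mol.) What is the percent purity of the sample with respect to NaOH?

72.48 %

n(HCl) = 0.02671 L × 0.2386 mol/L = 6.373 × 10^-3 mol
n(NaOH) = 6.373 × 10^-3 mol (1:1 ratio)
mass of NaOH = 6.373 × 10^-3 × 40.00 g/mol = 0.2549 g
% NaOH = 0.2549 / 0.3517 × 100 = 72.48 %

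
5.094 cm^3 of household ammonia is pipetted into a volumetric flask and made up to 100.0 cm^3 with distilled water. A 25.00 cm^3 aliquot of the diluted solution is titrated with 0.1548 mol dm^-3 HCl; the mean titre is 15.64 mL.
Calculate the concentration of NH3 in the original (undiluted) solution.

NH3 + HCl → NH4Cl
n(HCl) = 0.01564 × 0.1548 = 2.421 × 10^-3 mol
n(NH3) in the aliquot = 2.421 × 10^-3 mol (1:1 ratio)
[NH3]_dilute = 2.421 × 10^-3 / 0.02500 = 0.09684 mol/L
Dilution factor = 100.0 / 5.094 = 19.63
[NH3]_stock = 0.09684 × 19.63 = 1.901 mol/L

1.901 mol/L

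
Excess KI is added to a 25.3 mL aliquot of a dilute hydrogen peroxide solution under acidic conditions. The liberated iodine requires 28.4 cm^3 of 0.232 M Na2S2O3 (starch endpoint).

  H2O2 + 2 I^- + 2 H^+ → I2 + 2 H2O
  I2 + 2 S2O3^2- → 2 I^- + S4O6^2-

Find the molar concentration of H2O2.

0.130 M

n(S2O3^2-) = 0.0284 × 0.232 = 6.59 × 10^-3 mol
n(I2) = n(S2O3^2-)/2 = 3.29 × 10^-3 mol
n(H2O2) in the aliquot = 3.29 × 10^-3 mol (1:1 ratio)
[H2O2] = 3.29 × 10^-3 / 0.0253 = 0.130 mol/L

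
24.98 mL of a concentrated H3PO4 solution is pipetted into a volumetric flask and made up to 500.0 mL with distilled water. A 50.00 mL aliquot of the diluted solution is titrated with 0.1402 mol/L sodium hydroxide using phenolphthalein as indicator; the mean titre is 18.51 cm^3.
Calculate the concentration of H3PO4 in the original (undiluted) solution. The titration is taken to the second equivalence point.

H3PO4 + 2 NaOH → Na2HPO4 + 2 H2O
n(NaOH) = 0.01851 × 0.1402 = 2.595 × 10^-3 mol
From the 1:2 ratio, n(H3PO4) in the aliquot = 1/2 × 2.595 × 10^-3 = 1.298 × 10^-3 mol
[H3PO4]_dilute = 1.298 × 10^-3 / 0.05000 = 0.02595 mol/L
Dilution factor = 500.0 / 24.98 = 20.02
[H3PO4]_stock = 0.02595 × 20.02 = 0.5194 mol/L

0.5194 mol/L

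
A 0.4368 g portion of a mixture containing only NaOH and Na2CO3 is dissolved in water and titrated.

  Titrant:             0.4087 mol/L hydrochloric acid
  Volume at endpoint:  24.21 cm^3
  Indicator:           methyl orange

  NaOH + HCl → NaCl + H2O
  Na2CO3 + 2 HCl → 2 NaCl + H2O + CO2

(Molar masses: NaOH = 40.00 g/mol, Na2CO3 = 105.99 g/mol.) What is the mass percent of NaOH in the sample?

61.71 %

n(HCl) = 0.02421 × 0.4087 = 9.895 × 10^-3 mol
Let x = n(NaOH), y = n(Na2CO3).
Titrant: 1x + 2y = 9.895 × 10^-3;  mass: 40.00x + 105.99y = 0.4368
Solving, x = 6.738 × 10^-3 mol, y = 1.578 × 10^-3 mol
mass of NaOH = 6.738 × 10^-3 × 40.00 = 0.2695 g
% NaOH = 0.2695 / 0.4368 × 100 = 61.71 %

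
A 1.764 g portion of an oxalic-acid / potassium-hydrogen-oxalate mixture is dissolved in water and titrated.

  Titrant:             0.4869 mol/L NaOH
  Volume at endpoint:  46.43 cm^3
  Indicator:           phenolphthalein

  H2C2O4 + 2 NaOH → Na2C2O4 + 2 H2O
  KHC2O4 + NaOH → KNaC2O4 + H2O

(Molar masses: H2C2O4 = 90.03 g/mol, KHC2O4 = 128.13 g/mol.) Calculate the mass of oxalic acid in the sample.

n(NaOH) = 0.04643 × 0.4869 = 0.02261 mol
Let x = n(H2C2O4), y = n(KHC2O4).
Titrant: 2x + 1y = 0.02261;  mass: 90.03x + 128.13y = 1.764
Solving, x = 6.813 × 10^-3 mol, y = 8.980 × 10^-3 mol
mass of H2C2O4 = 6.813 × 10^-3 × 90.03 = 0.6134 g

0.6134 g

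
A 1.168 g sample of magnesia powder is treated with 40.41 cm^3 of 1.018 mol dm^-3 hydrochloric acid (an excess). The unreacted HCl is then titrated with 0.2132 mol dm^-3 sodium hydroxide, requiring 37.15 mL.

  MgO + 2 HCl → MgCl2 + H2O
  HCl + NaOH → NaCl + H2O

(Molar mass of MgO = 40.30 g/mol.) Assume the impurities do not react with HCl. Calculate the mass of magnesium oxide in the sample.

0.6693 g

n(HCl) added = 0.04041 × 1.018 = 0.04114 mol
n(NaOH) used in back-titration = 0.03715 × 0.2132 = 7.920 × 10^-3 mol
n(HCl) left over = 7.920 × 10^-3 mol (1:1 ratio)
n(HCl) consumed by analyte = 0.04114 − 7.920 × 10^-3 = 0.03322 mol
From the 1:2 ratio, n(MgO) = 1/2 × 0.03322 = 0.01661 mol
mass of MgO = 0.01661 × 40.30 = 0.6693 g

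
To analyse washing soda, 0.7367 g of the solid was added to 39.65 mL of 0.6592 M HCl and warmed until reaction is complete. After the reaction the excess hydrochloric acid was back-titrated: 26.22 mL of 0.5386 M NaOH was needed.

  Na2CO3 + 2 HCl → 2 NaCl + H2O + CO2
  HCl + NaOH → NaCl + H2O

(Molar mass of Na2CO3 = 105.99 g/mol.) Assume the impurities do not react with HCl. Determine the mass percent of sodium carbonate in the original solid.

n(HCl) added = 0.03965 × 0.6592 = 0.02614 mol
n(NaOH) used in back-titration = 0.02622 × 0.5386 = 0.01412 mol
n(HCl) left over = 0.01412 mol (1:1 ratio)
n(HCl) consumed by analyte = 0.02614 − 0.01412 = 0.01202 mol
From the 1:2 ratio, n(Na2CO3) = 1/2 × 0.01202 = 6.008 × 10^-3 mol
mass of Na2CO3 = 6.008 × 10^-3 × 105.99 = 0.6367 g
% Na2CO3 = 0.6367 / 0.7367 × 100 = 86.43 %

86.43 %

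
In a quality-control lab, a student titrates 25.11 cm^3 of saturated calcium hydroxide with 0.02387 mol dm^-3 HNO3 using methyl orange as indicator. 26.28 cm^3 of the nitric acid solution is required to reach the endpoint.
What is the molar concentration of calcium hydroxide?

0.01249 mol/L

Ca(OH)2 + 2 HNO3 → Ca(NO3)2 + 2 H2O
n(HNO3) = 0.02628 L × 0.02387 mol/L = 6.273 × 10^-4 mol
From the 1:2 mole ratio, n(Ca(OH)2) = 1/2 × 6.273 × 10^-4 = 3.137 × 10^-4 mol
[Ca(OH)2] = 3.137 × 10^-4 mol / 0.02511 L = 0.01249 mol/L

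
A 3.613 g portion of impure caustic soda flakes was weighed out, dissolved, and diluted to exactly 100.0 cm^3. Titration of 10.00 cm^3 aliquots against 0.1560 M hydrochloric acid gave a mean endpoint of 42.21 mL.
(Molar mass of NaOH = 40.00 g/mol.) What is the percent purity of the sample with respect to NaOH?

72.90 %

NaOH + HCl → NaCl + H2O
n(HCl) per titration = 0.04221 × 0.1560 = 6.585 × 10^-3 mol
n(NaOH) in each aliquot = 6.585 × 10^-3 mol (1:1 ratio)
n(NaOH) in the whole flask = 6.585 × 10^-3 × 100.0/10.00 = 0.06585 mol
mass of NaOH = 0.06585 × 40.00 = 2.634 g
% NaOH = 2.634 / 3.613 × 100 = 72.90 %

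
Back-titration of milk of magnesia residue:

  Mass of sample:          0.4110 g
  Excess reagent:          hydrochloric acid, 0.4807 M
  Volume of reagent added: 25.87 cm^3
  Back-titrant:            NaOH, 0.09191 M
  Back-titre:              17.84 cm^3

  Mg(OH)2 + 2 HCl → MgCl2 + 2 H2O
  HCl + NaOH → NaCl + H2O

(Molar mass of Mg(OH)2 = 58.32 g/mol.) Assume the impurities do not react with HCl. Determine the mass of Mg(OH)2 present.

n(HCl) added = 0.02587 × 0.4807 = 0.01244 mol
n(NaOH) used in back-titration = 0.01784 × 0.09191 = 1.640 × 10^-3 mol
n(HCl) left over = 1.640 × 10^-3 mol (1:1 ratio)
n(HCl) consumed by analyte = 0.01244 − 1.640 × 10^-3 = 0.01080 mol
From the 1:2 ratio, n(Mg(OH)2) = 1/2 × 0.01080 = 5.398 × 10^-3 mol
mass of Mg(OH)2 = 5.398 × 10^-3 × 58.32 = 0.3148 g

0.3148 g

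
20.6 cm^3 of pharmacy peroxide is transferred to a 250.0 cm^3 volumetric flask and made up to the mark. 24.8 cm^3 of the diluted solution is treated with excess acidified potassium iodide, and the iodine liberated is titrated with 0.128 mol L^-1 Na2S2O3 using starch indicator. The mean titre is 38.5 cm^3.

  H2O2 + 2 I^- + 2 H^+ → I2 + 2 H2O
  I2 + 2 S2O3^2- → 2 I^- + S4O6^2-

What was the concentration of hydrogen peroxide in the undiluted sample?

1.21 mol/L

n(S2O3^2-) = 0.0385 × 0.128 = 4.93 × 10^-3 mol
n(I2) = n(S2O3^2-)/2 = 2.46 × 10^-3 mol
n(H2O2) in the aliquot = 2.46 × 10^-3 mol (1:1 ratio)
[H2O2]_dilute = 2.46 × 10^-3 / 0.0248 = 0.0994 mol/L
[H2O2]_original = 0.0994 × 250.0/20.6 = 1.21 mol/L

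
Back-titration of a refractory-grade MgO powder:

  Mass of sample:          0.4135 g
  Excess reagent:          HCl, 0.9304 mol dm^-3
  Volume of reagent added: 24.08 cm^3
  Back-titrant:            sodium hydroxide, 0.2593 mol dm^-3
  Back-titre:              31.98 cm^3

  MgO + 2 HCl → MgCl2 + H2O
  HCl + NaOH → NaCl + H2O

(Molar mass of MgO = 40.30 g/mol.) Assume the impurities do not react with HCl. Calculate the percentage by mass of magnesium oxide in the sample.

68.77 %

n(HCl) added = 0.02408 × 0.9304 = 0.02240 mol
n(NaOH) used in back-titration = 0.03198 × 0.2593 = 8.292 × 10^-3 mol
n(HCl) left over = 8.292 × 10^-3 mol (1:1 ratio)
n(HCl) consumed by analyte = 0.02240 − 8.292 × 10^-3 = 0.01411 mol
From the 1:2 ratio, n(MgO) = 1/2 × 0.01411 = 7.056 × 10^-3 mol
mass of MgO = 7.056 × 10^-3 × 40.30 = 0.2843 g
% MgO = 0.2843 / 0.4135 × 100 = 68.77 %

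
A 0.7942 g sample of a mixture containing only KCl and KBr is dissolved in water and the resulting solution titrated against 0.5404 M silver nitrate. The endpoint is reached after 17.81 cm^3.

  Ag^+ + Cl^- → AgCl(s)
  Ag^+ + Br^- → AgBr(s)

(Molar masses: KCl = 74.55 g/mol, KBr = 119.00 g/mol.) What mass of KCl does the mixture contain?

0.5889 g

n(AgNO3) = 0.01781 × 0.5404 = 9.625 × 10^-3 mol
Let x = n(KCl), y = n(KBr).
Titrant: 1x + 1y = 9.625 × 10^-3;  mass: 74.55x + 119.00y = 0.7942
Solving, x = 7.899 × 10^-3 mol, y = 1.725 × 10^-3 mol
mass of KCl = 7.899 × 10^-3 × 74.55 = 0.5889 g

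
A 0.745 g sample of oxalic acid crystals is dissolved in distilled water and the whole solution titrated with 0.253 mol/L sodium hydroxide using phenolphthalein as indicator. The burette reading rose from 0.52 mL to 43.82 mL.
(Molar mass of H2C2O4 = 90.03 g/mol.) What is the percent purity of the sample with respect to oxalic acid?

66.2 %

H2C2O4 + 2 NaOH → Na2C2O4 + 2 H2O
n(NaOH) = 0.0433 L × 0.253 mol/L = 0.0110 mol
From the 1:2 ratio, n(H2C2O4) = 1/2 × 0.0110 = 5.48 × 10^-3 mol
mass of H2C2O4 = 5.48 × 10^-3 × 90.03 g/mol = 0.493 g
% H2C2O4 = 0.493 / 0.745 × 100 = 66.2 %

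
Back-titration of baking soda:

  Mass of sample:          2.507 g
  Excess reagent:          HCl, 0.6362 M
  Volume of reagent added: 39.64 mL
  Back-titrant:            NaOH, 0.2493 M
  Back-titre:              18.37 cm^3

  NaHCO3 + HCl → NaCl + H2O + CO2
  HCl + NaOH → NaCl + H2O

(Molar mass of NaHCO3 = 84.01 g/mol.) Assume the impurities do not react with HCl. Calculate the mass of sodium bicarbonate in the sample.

1.734 g

n(HCl) added = 0.03964 × 0.6362 = 0.02522 mol
n(NaOH) used in back-titration = 0.01837 × 0.2493 = 4.580 × 10^-3 mol
n(HCl) left over = 4.580 × 10^-3 mol (1:1 ratio)
n(HCl) consumed by analyte = 0.02522 − 4.580 × 10^-3 = 0.02064 mol
n(NaHCO3) = 0.02064 mol (1:1 ratio)
mass of NaHCO3 = 0.02064 × 84.01 = 1.734 g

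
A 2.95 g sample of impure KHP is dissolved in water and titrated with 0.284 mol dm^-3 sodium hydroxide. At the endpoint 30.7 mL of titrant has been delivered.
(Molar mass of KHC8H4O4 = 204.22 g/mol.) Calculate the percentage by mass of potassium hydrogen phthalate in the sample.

60.4 %

KHC8H4O4 + NaOH → KNaC8H4O4 + H2O
n(NaOH) = 0.0307 L × 0.284 mol/L = 8.72 × 10^-3 mol
n(KHC8H4O4) = 8.72 × 10^-3 mol (1:1 ratio)
mass of KHC8H4O4 = 8.72 × 10^-3 × 204.22 g/mol = 1.78 g
% KHC8H4O4 = 1.78 / 2.95 × 100 = 60.4 %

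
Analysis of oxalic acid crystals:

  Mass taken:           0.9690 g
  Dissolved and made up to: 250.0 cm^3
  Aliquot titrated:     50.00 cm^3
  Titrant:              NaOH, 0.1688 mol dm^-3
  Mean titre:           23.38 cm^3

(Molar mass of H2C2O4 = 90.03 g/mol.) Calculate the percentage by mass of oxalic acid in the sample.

91.67 %

H2C2O4 + 2 NaOH → Na2C2O4 + 2 H2O
n(NaOH) per titration = 0.02338 × 0.1688 = 3.947 × 10^-3 mol
From the 1:2 ratio, n(H2C2O4) in each aliquot = 1/2 × 3.947 × 10^-3 = 1.973 × 10^-3 mol
n(H2C2O4) in the whole flask = 1.973 × 10^-3 × 250.0/50.00 = 9.866 × 10^-3 mol
mass of H2C2O4 = 9.866 × 10^-3 × 90.03 = 0.8883 g
% H2C2O4 = 0.8883 / 0.9690 × 100 = 91.67 %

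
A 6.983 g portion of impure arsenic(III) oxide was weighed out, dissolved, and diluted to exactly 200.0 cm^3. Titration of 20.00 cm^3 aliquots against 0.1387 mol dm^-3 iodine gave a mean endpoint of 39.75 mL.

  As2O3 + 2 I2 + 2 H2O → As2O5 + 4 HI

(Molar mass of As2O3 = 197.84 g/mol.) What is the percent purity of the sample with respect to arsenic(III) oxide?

n(I2) per titration = 0.03975 × 0.1387 = 5.513 × 10^-3 mol
From the 1:2 ratio, n(As2O3) in each aliquot = 1/2 × 5.513 × 10^-3 = 2.757 × 10^-3 mol
n(As2O3) in the whole flask = 2.757 × 10^-3 × 200.0/20.00 = 0.02757 mol
mass of As2O3 = 0.02757 × 197.84 = 5.454 g
% As2O3 = 5.454 / 6.983 × 100 = 78.10 %

78.10 %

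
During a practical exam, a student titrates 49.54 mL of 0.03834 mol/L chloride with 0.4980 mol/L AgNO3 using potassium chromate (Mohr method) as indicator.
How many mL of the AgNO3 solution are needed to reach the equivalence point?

3.814 mL

Ag^+ + Cl^- → AgCl(s)
n(Cl-) = 0.04954 L × 0.03834 mol/L = 1.899 × 10^-3 mol
n(AgNO3) = 1.899 × 10^-3 mol (1:1 stoichiometry)
V(AgNO3) = 1.899 × 10^-3 mol / 0.4980 mol/L = 0.003814 L = 3.814 mL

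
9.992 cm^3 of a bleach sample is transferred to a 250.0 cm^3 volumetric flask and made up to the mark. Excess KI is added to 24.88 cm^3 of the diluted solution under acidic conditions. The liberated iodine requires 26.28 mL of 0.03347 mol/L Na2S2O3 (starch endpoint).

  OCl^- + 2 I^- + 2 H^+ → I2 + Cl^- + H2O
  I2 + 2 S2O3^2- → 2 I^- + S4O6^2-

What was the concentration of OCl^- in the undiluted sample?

0.4423 mol/L

n(S2O3^2-) = 0.02628 × 0.03347 = 8.796 × 10^-4 mol
n(I2) = n(S2O3^2-)/2 = 4.398 × 10^-4 mol
n(OCl^-) in the aliquot = 4.398 × 10^-4 mol (1:1 ratio)
[OCl^-]_dilute = 4.398 × 10^-4 / 0.02488 = 0.01768 mol/L
[OCl^-]_original = 0.01768 × 250.0/9.992 = 0.4423 mol/L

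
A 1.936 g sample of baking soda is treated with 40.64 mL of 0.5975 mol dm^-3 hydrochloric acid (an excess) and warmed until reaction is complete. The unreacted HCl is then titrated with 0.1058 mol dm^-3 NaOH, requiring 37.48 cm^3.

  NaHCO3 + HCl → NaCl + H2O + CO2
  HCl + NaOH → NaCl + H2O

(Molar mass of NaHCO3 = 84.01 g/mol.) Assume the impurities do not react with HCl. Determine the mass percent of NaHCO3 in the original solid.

n(HCl) added = 0.04064 × 0.5975 = 0.02428 mol
n(NaOH) used in back-titration = 0.03748 × 0.1058 = 3.965 × 10^-3 mol
n(HCl) left over = 3.965 × 10^-3 mol (1:1 ratio)
n(HCl) consumed by analyte = 0.02428 − 3.965 × 10^-3 = 0.02032 mol
n(NaHCO3) = 0.02032 mol (1:1 ratio)
mass of NaHCO3 = 0.02032 × 84.01 = 1.707 g
% NaHCO3 = 1.707 / 1.936 × 100 = 88.16 %

88.16 %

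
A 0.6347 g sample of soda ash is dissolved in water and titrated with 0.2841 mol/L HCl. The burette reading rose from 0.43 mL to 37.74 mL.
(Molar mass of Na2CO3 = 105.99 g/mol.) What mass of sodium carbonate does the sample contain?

Na2CO3 + 2 HCl → 2 NaCl + H2O + CO2
n(HCl) = 0.03731 L × 0.2841 mol/L = 0.01060 mol
From the 1:2 ratio, n(Na2CO3) = 1/2 × 0.01060 = 5.300 × 10^-3 mol
mass of Na2CO3 = 5.300 × 10^-3 × 105.99 g/mol = 0.5617 g

0.5617 g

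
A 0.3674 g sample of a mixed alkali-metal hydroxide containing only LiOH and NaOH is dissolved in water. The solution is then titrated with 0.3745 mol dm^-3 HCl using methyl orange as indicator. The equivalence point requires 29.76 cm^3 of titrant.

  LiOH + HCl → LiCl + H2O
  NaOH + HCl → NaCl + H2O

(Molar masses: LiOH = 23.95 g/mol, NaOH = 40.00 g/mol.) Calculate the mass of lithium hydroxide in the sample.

n(HCl) = 0.02976 × 0.3745 = 0.01115 mol
Let x = n(LiOH), y = n(NaOH).
Titrant: 1x + 1y = 0.01115;  mass: 23.95x + 40.00y = 0.3674
Solving, x = 4.885 × 10^-3 mol, y = 6.260 × 10^-3 mol
mass of LiOH = 4.885 × 10^-3 × 23.95 = 0.1170 g

0.1170 g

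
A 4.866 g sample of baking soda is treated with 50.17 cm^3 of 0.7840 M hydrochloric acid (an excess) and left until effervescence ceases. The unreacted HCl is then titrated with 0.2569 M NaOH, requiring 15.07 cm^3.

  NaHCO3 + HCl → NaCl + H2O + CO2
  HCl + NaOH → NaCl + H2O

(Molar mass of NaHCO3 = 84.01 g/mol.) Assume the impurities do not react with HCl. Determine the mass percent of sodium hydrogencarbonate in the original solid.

61.22 %

n(HCl) added = 0.05017 × 0.7840 = 0.03933 mol
n(NaOH) used in back-titration = 0.01507 × 0.2569 = 3.871 × 10^-3 mol
n(HCl) left over = 3.871 × 10^-3 mol (1:1 ratio)
n(HCl) consumed by analyte = 0.03933 − 3.871 × 10^-3 = 0.03546 mol
n(NaHCO3) = 0.03546 mol (1:1 ratio)
mass of NaHCO3 = 0.03546 × 84.01 = 2.979 g
% NaHCO3 = 2.979 / 4.866 × 100 = 61.22 %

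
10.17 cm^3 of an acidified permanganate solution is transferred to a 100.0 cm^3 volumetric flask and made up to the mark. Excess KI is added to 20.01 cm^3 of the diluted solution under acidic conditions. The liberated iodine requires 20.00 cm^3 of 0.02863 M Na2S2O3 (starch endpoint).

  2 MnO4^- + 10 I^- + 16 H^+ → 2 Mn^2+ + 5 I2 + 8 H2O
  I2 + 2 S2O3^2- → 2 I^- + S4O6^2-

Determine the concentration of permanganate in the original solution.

0.05627 M

n(S2O3^2-) = 0.02000 × 0.02863 = 5.726 × 10^-4 mol
n(I2) = n(S2O3^2-)/2 = 2.863 × 10^-4 mol
From the 2:5 ratio, n(MnO4^-) in the aliquot = 2/5 × 2.863 × 10^-4 = 1.145 × 10^-4 mol
[MnO4^-]_dilute = 1.145 × 10^-4 / 0.02001 = 0.005723 mol/L
[MnO4^-]_original = 0.005723 × 100.0/10.17 = 0.05627 mol/L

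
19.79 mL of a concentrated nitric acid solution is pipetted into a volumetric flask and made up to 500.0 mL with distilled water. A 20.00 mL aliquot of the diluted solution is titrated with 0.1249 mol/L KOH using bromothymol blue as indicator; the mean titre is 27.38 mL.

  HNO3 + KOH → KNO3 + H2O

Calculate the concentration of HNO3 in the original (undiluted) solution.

4.320 mol/L

n(KOH) = 0.02738 × 0.1249 = 3.420 × 10^-3 mol
n(HNO3) in the aliquot = 3.420 × 10^-3 mol (1:1 ratio)
[HNO3]_dilute = 3.420 × 10^-3 / 0.02000 = 0.1710 mol/L
Dilution factor = 500.0 / 19.79 = 25.27
[HNO3]_stock = 0.1710 × 25.27 = 4.320 mol/L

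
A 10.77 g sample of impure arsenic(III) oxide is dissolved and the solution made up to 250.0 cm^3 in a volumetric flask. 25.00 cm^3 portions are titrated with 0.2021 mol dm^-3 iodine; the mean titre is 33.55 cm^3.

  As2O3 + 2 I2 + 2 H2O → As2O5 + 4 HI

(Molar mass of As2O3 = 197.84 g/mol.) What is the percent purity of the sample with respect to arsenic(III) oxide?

n(I2) per titration = 0.03355 × 0.2021 = 6.780 × 10^-3 mol
From the 1:2 ratio, n(As2O3) in each aliquot = 1/2 × 6.780 × 10^-3 = 3.390 × 10^-3 mol
n(As2O3) in the whole flask = 3.390 × 10^-3 × 250.0/25.00 = 0.03390 mol
mass of As2O3 = 0.03390 × 197.84 = 6.707 g
% As2O3 = 6.707 / 10.77 × 100 = 62.28 %

62.28 %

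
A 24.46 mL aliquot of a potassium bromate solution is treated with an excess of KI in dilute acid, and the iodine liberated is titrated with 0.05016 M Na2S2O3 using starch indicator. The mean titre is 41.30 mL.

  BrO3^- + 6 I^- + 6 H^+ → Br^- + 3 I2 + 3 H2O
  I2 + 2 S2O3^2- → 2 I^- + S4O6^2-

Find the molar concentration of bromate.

0.01412 M

n(S2O3^2-) = 0.04130 × 0.05016 = 2.072 × 10^-3 mol
n(I2) = n(S2O3^2-)/2 = 1.036 × 10^-3 mol
From the 1:3 ratio, n(BrO3^-) in the aliquot = 1/3 × 1.036 × 10^-3 = 3.453 × 10^-4 mol
[BrO3^-] = 3.453 × 10^-4 / 0.02446 = 0.01412 mol/L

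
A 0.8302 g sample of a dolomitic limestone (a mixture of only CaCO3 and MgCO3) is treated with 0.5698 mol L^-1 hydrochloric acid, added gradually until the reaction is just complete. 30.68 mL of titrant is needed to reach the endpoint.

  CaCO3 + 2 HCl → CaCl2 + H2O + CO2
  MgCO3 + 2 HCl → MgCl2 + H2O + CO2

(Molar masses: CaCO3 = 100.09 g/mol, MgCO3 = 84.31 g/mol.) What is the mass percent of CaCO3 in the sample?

71.26 %

n(HCl) = 0.03068 × 0.5698 = 0.01748 mol
Let x = n(CaCO3), y = n(MgCO3).
Titrant: 2x + 2y = 0.01748;  mass: 100.09x + 84.31y = 0.8302
Solving, x = 5.911 × 10^-3 mol, y = 2.830 × 10^-3 mol
mass of CaCO3 = 5.911 × 10^-3 × 100.09 = 0.5916 g
% CaCO3 = 0.5916 / 0.8302 × 100 = 71.26 %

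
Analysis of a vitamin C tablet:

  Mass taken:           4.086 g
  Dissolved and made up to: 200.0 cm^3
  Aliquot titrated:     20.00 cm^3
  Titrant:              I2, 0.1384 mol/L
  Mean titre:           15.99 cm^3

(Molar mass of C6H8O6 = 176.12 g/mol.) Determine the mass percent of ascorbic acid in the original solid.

C6H8O6 + I2 → C6H6O6 + 2 HI
n(I2) per titration = 0.01599 × 0.1384 = 2.213 × 10^-3 mol
n(C6H8O6) in each aliquot = 2.213 × 10^-3 mol (1:1 ratio)
n(C6H8O6) in the whole flask = 2.213 × 10^-3 × 200.0/20.00 = 0.02213 mol
mass of C6H8O6 = 0.02213 × 176.12 = 3.898 g
% C6H8O6 = 3.898 / 4.086 × 100 = 95.39 %

95.39 %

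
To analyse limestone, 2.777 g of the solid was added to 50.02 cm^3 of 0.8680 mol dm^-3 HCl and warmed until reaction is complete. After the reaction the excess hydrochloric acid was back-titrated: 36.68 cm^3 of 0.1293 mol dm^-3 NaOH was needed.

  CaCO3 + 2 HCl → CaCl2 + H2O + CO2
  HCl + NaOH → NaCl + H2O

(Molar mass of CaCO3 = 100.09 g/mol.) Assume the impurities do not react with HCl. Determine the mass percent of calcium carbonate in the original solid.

n(HCl) added = 0.05002 × 0.8680 = 0.04342 mol
n(NaOH) used in back-titration = 0.03668 × 0.1293 = 4.743 × 10^-3 mol
n(HCl) left over = 4.743 × 10^-3 mol (1:1 ratio)
n(HCl) consumed by analyte = 0.04342 − 4.743 × 10^-3 = 0.03867 mol
From the 1:2 ratio, n(CaCO3) = 1/2 × 0.03867 = 0.01934 mol
mass of CaCO3 = 0.01934 × 100.09 = 1.935 g
% CaCO3 = 1.935 / 2.777 × 100 = 69.70 %

69.70 %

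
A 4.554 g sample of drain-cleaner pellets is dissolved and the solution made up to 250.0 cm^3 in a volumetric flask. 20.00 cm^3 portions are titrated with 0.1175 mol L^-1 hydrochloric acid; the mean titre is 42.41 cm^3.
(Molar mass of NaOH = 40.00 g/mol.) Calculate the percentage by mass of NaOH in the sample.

54.71 %

NaOH + HCl → NaCl + H2O
n(HCl) per titration = 0.04241 × 0.1175 = 4.983 × 10^-3 mol
n(NaOH) in each aliquot = 4.983 × 10^-3 mol (1:1 ratio)
n(NaOH) in the whole flask = 4.983 × 10^-3 × 250.0/20.00 = 0.06229 mol
mass of NaOH = 0.06229 × 40.00 = 2.492 g
% NaOH = 2.492 / 4.554 × 100 = 54.71 %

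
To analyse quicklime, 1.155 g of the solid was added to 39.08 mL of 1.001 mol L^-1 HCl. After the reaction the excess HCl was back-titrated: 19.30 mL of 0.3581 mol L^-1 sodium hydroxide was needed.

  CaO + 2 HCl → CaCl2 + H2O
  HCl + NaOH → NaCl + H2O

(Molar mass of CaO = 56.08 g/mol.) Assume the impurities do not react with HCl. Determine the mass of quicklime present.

n(HCl) added = 0.03908 × 1.001 = 0.03912 mol
n(NaOH) used in back-titration = 0.01930 × 0.3581 = 6.911 × 10^-3 mol
n(HCl) left over = 6.911 × 10^-3 mol (1:1 ratio)
n(HCl) consumed by analyte = 0.03912 − 6.911 × 10^-3 = 0.03221 mol
From the 1:2 ratio, n(CaO) = 1/2 × 0.03221 = 0.01610 mol
mass of CaO = 0.01610 × 56.08 = 0.9031 g

0.9031 g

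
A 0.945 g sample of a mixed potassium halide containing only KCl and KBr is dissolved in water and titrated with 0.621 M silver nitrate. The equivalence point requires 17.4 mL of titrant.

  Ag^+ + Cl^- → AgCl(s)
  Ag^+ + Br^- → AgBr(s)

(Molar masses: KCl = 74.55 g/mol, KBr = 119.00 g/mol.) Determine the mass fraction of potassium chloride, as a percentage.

n(AgNO3) = 0.0174 × 0.621 = 0.0108 mol
Let x = n(KCl), y = n(KBr).
Titrant: 1x + 1y = 0.0108;  mass: 74.55x + 119.00y = 0.945
Solving, x = 7.67 × 10^-3 mol, y = 3.14 × 10^-3 mol
mass of KCl = 7.67 × 10^-3 × 74.55 = 0.572 g
% KCl = 0.572 / 0.945 × 100 = 60.5 %

60.5 %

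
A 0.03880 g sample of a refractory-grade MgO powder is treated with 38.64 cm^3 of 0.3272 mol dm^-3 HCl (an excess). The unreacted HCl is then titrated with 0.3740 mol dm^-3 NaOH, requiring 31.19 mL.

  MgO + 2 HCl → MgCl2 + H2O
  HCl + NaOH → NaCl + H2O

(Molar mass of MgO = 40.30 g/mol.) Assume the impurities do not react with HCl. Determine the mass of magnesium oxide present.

n(HCl) added = 0.03864 × 0.3272 = 0.01264 mol
n(NaOH) used in back-titration = 0.03119 × 0.3740 = 0.01167 mol
n(HCl) left over = 0.01167 mol (1:1 ratio)
n(HCl) consumed by analyte = 0.01264 − 0.01167 = 9.779 × 10^-4 mol
From the 1:2 ratio, n(MgO) = 1/2 × 9.779 × 10^-4 = 4.890 × 10^-4 mol
mass of MgO = 4.890 × 10^-4 × 40.30 = 0.01971 g

0.01971 g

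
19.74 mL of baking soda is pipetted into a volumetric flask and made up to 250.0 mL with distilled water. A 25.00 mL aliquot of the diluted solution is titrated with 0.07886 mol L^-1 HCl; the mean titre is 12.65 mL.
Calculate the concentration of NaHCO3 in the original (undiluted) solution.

0.5054 mol/L

NaHCO3 + HCl → NaCl + H2O + CO2
n(HCl) = 0.01265 × 0.07886 = 9.976 × 10^-4 mol
n(NaHCO3) in the aliquot = 9.976 × 10^-4 mol (1:1 ratio)
[NaHCO3]_dilute = 9.976 × 10^-4 / 0.02500 = 0.03990 mol/L
Dilution factor = 250.0 / 19.74 = 12.66
[NaHCO3]_stock = 0.03990 × 12.66 = 0.5054 mol/L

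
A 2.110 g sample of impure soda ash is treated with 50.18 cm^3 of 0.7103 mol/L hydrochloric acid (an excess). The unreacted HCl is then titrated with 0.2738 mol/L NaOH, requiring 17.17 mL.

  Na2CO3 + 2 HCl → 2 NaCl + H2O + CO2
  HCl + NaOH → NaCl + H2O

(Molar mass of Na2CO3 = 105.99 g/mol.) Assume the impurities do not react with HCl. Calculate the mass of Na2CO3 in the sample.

1.640 g

n(HCl) added = 0.05018 × 0.7103 = 0.03564 mol
n(NaOH) used in back-titration = 0.01717 × 0.2738 = 4.701 × 10^-3 mol
n(HCl) left over = 4.701 × 10^-3 mol (1:1 ratio)
n(HCl) consumed by analyte = 0.03564 − 4.701 × 10^-3 = 0.03094 mol
From the 1:2 ratio, n(Na2CO3) = 1/2 × 0.03094 = 0.01547 mol
mass of Na2CO3 = 0.01547 × 105.99 = 1.640 g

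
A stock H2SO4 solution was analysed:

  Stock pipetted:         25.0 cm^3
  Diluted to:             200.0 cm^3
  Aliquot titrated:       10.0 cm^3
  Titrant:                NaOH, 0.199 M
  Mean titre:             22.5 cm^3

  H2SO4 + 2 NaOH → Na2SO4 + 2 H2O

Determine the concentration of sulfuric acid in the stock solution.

1.79 M

n(NaOH) = 0.0225 × 0.199 = 4.48 × 10^-3 mol
From the 1:2 ratio, n(H2SO4) in the aliquot = 1/2 × 4.48 × 10^-3 = 2.24 × 10^-3 mol
[H2SO4]_dilute = 2.24 × 10^-3 / 0.0100 = 0.224 mol/L
Dilution factor = 200.0 / 25.0 = 8.000
[H2SO4]_stock = 0.224 × 8.000 = 1.79 mol/L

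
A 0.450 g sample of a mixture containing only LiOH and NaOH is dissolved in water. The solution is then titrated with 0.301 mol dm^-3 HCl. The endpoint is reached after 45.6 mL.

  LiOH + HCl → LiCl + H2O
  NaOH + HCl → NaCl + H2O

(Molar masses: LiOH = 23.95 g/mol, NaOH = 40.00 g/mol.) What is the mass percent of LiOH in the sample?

n(HCl) = 0.0456 × 0.301 = 0.0137 mol
Let x = n(LiOH), y = n(NaOH).
Titrant: 1x + 1y = 0.0137;  mass: 23.95x + 40.00y = 0.450
Solving, x = 6.17 × 10^-3 mol, y = 7.56 × 10^-3 mol
mass of LiOH = 6.17 × 10^-3 × 23.95 = 0.148 g
% LiOH = 0.148 / 0.450 × 100 = 32.8 %

32.8 %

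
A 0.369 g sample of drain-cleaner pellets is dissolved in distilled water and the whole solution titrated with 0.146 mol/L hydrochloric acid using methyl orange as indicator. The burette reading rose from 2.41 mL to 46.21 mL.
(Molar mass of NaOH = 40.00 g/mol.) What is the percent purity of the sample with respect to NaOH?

NaOH + HCl → NaCl + H2O
n(HCl) = 0.0438 L × 0.146 mol/L = 6.39 × 10^-3 mol
n(NaOH) = 6.39 × 10^-3 mol (1:1 ratio)
mass of NaOH = 6.39 × 10^-3 × 40.00 g/mol = 0.256 g
% NaOH = 0.256 / 0.369 × 100 = 69.3 %

69.3 %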